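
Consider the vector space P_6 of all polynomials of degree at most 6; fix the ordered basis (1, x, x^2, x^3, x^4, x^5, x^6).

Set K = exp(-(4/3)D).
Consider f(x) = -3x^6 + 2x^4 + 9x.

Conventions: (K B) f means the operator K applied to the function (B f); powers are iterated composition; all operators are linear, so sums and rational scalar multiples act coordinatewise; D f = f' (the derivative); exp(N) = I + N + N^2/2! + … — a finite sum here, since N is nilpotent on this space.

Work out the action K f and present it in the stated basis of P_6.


the image equals g(x) = -3x^6 + 24x^5 - 78x^4 + (1184/9)x^3 - (1088/9)x^2 + (593/9)x - 5476/243

order-1 term: 24x^5 - (32/3)x^3 - 12
order-2 term: -80x^4 + (64/3)x^2
order-3 term: (1280/9)x^3 - (512/27)x
order-4 term: -(1280/9)x^2 + 512/81
order-5 term: (2048/27)x
order-6 term: -4096/243
the series for exp(-(4/3)D) f terminates at order 6
exp(-(4/3)D) f = -3x^6 + 24x^5 - 78x^4 + (1184/9)x^3 - (1088/9)x^2 + (593/9)x - 5476/243


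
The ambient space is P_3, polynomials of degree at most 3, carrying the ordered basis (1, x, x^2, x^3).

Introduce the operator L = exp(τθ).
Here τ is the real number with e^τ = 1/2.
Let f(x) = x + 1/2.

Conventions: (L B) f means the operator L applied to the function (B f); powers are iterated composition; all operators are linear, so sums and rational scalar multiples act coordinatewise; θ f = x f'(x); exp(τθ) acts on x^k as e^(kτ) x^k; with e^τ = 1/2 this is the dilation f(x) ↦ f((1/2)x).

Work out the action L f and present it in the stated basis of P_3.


exp(τθ) x^k = e^(kτ) x^k; with e^τ = 1/2 this sends x^k to (1/2)^k x^k
x ↦ 1/2 x
applying this coordinatewise to f: exp(τθ) f = (1/2)x + 1/2

the image equals g(x) = (1/2)x + 1/2


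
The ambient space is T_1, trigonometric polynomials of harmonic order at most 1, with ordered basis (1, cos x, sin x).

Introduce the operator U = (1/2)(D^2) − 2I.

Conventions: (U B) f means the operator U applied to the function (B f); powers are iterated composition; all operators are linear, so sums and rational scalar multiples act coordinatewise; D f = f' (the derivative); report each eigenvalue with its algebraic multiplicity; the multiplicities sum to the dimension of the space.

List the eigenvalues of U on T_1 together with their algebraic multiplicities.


λ = -5/2 (multiplicity 2), λ = -2 (multiplicity 1)

image of 1: -2
image of cos x: -(5/2)cos x
image of sin x: -(5/2)sin x
the matrix is diagonal; its diagonal is (-2, -5/2, -5/2)
for a triangular matrix the eigenvalues are the diagonal entries, with algebraic multiplicity their repetition count


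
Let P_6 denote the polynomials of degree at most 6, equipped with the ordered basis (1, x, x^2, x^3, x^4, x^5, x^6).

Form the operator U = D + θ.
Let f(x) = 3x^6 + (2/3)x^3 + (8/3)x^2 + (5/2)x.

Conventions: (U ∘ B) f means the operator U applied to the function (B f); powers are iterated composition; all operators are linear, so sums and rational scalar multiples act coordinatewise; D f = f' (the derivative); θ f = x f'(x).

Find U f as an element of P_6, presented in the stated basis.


D f = 18x^5 + 2x^2 + (16/3)x + 5/2
θ f = 18x^6 + 2x^3 + (16/3)x^2 + (5/2)x
(D + θ) f = 18x^6 + 18x^5 + 2x^3 + (22/3)x^2 + (47/6)x + 5/2

the image equals g(x) = 18x^6 + 18x^5 + 2x^3 + (22/3)x^2 + (47/6)x + 5/2


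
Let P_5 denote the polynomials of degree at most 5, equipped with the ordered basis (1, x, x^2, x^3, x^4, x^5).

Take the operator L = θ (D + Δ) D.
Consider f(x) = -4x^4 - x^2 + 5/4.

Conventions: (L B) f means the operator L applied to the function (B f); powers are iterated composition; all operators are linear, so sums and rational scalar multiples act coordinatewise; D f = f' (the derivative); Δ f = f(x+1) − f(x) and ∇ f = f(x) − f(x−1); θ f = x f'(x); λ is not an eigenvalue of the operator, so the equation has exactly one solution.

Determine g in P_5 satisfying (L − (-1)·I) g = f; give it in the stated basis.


the result is g(x) = -4x^4 + 191x^2 + 48x + 5/4

write g with unknown coordinates in the stated basis and equate coefficients in (L − (-1)·I) g = f
solving from the highest basis element down gives g = -4x^4 + 191x^2 + 48x + 5/4
check: L g = -192x^2 - 48x
so L g − (-1)·g = -4x^4 - x^2 + 5/4 = f ✓


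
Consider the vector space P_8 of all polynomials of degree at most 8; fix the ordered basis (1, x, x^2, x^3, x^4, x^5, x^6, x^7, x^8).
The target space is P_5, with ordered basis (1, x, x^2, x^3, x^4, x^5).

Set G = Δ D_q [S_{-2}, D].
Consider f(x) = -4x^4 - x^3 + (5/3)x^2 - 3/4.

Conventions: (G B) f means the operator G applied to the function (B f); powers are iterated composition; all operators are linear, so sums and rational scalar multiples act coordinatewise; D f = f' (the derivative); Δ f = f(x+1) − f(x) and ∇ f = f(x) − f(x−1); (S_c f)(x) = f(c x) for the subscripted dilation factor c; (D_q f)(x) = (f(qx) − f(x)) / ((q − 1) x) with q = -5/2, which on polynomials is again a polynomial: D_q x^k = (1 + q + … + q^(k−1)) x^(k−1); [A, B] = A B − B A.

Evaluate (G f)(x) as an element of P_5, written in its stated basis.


D f = -16x^3 - 3x^2 + (10/3)x
S_{-2} D f = 128x^3 - 12x^2 - (20/3)x
S_{-2} f = -64x^4 + 8x^3 + (20/3)x^2 - 3/4
D S_{-2} f = -256x^3 + 24x^2 + (40/3)x
[S_{-2}, D] f = 384x^3 - 36x^2 - 20x
D_q [S_{-2}, D] f = 1824x^2 + 54x - 20
Δ D_q [S_{-2}, D] f = 3648x + 1878

the result is g(x) = 3648x + 1878


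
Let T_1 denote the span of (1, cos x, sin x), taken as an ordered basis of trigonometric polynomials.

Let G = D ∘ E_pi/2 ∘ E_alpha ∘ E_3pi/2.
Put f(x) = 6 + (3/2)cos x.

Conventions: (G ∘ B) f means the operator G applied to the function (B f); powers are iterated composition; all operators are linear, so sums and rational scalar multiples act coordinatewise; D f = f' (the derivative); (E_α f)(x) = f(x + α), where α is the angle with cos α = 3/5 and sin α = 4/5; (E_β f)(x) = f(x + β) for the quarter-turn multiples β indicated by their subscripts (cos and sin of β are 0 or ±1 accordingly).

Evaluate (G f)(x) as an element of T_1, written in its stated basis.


g(x) = -(6/5)cos x - (9/10)sin x

E_3pi/2 f = 6 + (3/2)sin x
E_alpha E_3pi/2 f = 6 + (6/5)cos x + (9/10)sin x
E_pi/2 E_alpha E_3pi/2 f = 6 + (9/10)cos x - (6/5)sin x
D (E_pi/2 ∘ E_alpha) E_3pi/2 f = -(6/5)cos x - (9/10)sin x


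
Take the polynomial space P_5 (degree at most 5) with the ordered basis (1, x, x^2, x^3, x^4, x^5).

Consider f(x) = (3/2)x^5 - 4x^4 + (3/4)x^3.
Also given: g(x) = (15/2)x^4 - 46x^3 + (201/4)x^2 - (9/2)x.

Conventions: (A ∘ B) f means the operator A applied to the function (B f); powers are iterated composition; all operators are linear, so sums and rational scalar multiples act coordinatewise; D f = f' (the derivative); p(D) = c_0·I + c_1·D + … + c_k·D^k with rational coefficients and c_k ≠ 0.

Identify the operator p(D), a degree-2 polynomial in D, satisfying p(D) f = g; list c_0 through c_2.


D^0 f = (3/2)x^5 - 4x^4 + (3/4)x^3
D^1 f = (15/2)x^4 - 16x^3 + (9/4)x^2
D^2 f = 30x^3 - 48x^2 + (9/2)x
matching coefficients of g against c_0 f + c_1 Df + … from the top degree down determines the c_i
solution: c_0 = 0, c_1 = 1, c_2 = -1

c_0 = 0, c_1 = 1, c_2 = -1


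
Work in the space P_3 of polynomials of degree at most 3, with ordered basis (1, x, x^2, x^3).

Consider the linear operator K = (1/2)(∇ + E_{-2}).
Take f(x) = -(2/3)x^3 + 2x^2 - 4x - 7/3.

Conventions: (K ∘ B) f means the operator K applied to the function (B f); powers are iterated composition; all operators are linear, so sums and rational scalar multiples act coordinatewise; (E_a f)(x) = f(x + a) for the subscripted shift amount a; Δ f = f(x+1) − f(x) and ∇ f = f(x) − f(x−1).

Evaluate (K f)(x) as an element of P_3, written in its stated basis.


∇ f = -2x^2 + 6x - 20/3
E_{-2} f = -(2/3)x^3 + 6x^2 - 20x + 19
(∇ + E_{-2}) f = -(2/3)x^3 + 4x^2 - 14x + 37/3
((1/2)(∇ + E_{-2})) f = -(1/3)x^3 + 2x^2 - 7x + 37/6

the image equals g(x) = -(1/3)x^3 + 2x^2 - 7x + 37/6


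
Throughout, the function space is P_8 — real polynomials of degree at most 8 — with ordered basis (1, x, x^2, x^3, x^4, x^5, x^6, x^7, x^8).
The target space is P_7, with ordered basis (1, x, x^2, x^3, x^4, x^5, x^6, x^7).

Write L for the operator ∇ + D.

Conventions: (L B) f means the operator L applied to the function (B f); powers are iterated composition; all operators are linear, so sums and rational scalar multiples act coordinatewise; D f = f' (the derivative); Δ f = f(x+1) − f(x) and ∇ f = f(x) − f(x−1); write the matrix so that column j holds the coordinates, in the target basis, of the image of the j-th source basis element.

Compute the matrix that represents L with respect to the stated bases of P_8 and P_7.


image of 1: 0
image of x: 2
image of x^2: 4x - 1
image of x^3: 6x^2 - 3x + 1
image of x^4: 8x^3 - 6x^2 + 4x - 1
image of x^5: 10x^4 - 10x^3 + 10x^2 - 5x + 1
image of x^6: 12x^5 - 15x^4 + 20x^3 - 15x^2 + 6x - 1
image of x^7: 14x^6 - 21x^5 + 35x^4 - 35x^3 + 21x^2 - 7x + 1
image of x^8: 16x^7 - 28x^6 + 56x^5 - 70x^4 + 56x^3 - 28x^2 + 8x - 1
each image's coordinates form column j of the matrix

the matrix is [[0, 2, -1, 1, -1, 1, -1, 1, -1]; [0, 0, 4, -3, 4, -5, 6, -7, 8]; [0, 0, 0, 6, -6, 10, -15, 21, -28]; [0, 0, 0, 0, 8, -10, 20, -35, 56]; [0, 0, 0, 0, 0, 10, -15, 35, -70]; [0, 0, 0, 0, 0, 0, 12, -21, 56]; [0, 0, 0, 0, 0, 0, 0, 14, -28]; [0, 0, 0, 0, 0, 0, 0, 0, 16]] (rows listed top to bottom)


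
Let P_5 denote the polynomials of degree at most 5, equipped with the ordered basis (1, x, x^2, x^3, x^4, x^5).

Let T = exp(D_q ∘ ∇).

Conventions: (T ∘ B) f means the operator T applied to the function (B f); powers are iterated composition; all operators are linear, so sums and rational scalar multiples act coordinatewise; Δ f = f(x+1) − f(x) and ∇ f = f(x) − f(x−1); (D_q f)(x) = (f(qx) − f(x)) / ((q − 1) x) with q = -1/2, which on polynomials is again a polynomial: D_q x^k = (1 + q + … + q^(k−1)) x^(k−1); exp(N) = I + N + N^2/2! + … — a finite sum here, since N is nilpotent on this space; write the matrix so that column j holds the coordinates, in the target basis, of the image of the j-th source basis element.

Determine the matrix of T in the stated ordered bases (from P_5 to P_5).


the matrix is [[1, 0, 2, -3, 7, -275/16]; [0, 1, 0, 3/2, -3, 235/32]; [0, 0, 1, 0, 3, -15/2]; [0, 0, 0, 1, 0, 25/8]; [0, 0, 0, 0, 1, 0]; [0, 0, 0, 0, 0, 1]] (rows listed top to bottom)

image of 1: 1
image of x: x
image of x^2: x^2 + 2
image of x^3: x^3 + (3/2)x - 3
image of x^4: x^4 + 3x^2 - 3x + 7
image of x^5: x^5 + (25/8)x^3 - (15/2)x^2 + (235/32)x - 275/16
each image's coordinates form column j of the matrix


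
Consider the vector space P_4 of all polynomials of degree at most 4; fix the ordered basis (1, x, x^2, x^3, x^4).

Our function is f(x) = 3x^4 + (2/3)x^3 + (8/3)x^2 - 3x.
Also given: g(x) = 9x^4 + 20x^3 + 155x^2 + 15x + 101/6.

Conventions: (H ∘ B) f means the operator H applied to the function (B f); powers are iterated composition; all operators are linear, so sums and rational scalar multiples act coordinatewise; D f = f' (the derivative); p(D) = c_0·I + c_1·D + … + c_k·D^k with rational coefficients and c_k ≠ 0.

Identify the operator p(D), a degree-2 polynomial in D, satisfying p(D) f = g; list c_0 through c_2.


p(D) = 3·I + (3/2)·D + 4·D^2, i.e. c_0 = 3, c_1 = 3/2, c_2 = 4

D^0 f = 3x^4 + (2/3)x^3 + (8/3)x^2 - 3x
D^1 f = 12x^3 + 2x^2 + (16/3)x - 3
D^2 f = 36x^2 + 4x + 16/3
matching coefficients of g against c_0 f + c_1 Df + … from the top degree down determines the c_i
solution: c_0 = 3, c_1 = 3/2, c_2 = 4


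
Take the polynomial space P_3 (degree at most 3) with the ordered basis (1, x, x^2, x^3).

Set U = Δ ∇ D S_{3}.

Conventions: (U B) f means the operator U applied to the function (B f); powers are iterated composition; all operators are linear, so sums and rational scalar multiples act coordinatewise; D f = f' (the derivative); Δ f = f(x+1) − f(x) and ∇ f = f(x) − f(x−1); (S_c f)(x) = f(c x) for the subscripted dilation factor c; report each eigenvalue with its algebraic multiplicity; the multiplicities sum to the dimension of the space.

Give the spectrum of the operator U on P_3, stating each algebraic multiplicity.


image of 1: 0
image of x: 0
image of x^2: 0
image of x^3: 162
the matrix is upper triangular; its diagonal is (0, 0, 0, 0)
for a triangular matrix the eigenvalues are the diagonal entries, with algebraic multiplicity their repetition count

λ = 0 (multiplicity 4)


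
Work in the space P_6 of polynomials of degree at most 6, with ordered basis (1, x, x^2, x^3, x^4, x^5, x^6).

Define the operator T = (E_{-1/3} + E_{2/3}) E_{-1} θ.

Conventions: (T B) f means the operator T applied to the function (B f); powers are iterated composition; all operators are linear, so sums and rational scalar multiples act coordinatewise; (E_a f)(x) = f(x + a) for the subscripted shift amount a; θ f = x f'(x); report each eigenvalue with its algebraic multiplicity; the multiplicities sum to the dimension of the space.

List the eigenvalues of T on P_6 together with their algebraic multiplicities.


image of 1: 0
image of x: 2x - 5/3
image of x^2: 4x^2 - (20/3)x + 34/9
image of x^3: 6x^3 - 15x^2 + 17x - 65/9
image of x^4: 8x^4 - (80/3)x^3 + (136/3)x^2 - (1040/27)x + 1028/81
image of x^5: 10x^5 - (125/3)x^4 + (850/9)x^3 - (3250/27)x^2 + (6425/81)x - 5125/243
image of x^6: 12x^6 - 60x^5 + 170x^4 - (2600/9)x^3 + (2570/9)x^2 - (4100/27)x + 8194/243
the matrix is upper triangular; its diagonal is (0, 2, 4, 6, 8, 10, 12)
for a triangular matrix the eigenvalues are the diagonal entries, with algebraic multiplicity their repetition count

λ = 0 (multiplicity 1), λ = 2 (multiplicity 1), λ = 4 (multiplicity 1), λ = 6 (multiplicity 1), λ = 8 (multiplicity 1), λ = 10 (multiplicity 1), λ = 12 (multiplicity 1)


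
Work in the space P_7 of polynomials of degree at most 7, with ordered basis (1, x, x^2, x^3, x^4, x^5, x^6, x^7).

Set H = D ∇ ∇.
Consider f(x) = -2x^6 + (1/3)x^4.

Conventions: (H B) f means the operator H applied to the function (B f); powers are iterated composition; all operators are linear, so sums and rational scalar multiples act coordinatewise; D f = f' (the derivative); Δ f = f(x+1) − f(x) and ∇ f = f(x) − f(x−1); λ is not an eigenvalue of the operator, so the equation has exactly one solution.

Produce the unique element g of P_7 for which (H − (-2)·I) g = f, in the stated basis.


g(x) = -x^6 + (1/6)x^4 + 60x^3 - 180x^2 + 208x - 268

write g with unknown coordinates in the stated basis and equate coefficients in (H − (-2)·I) g = f
solving from the highest basis element down gives g = -x^6 + (1/6)x^4 + 60x^3 - 180x^2 + 208x - 268
check: H g = -120x^3 + 360x^2 - 416x + 536
so H g − (-2)·g = -2x^6 + (1/3)x^4 = f ✓


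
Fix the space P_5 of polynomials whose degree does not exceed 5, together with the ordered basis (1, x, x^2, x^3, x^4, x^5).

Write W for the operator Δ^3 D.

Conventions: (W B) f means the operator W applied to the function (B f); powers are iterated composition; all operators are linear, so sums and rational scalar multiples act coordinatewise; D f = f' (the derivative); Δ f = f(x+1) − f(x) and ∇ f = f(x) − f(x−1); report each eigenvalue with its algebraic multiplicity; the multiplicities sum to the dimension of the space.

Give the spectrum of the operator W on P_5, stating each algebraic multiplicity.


λ = 0 (multiplicity 6)

image of 1: 0
image of x: 0
image of x^2: 0
image of x^3: 0
image of x^4: 24
image of x^5: 120x + 180
the matrix is upper triangular; its diagonal is (0, 0, 0, 0, 0, 0)
for a triangular matrix the eigenvalues are the diagonal entries, with algebraic multiplicity their repetition count


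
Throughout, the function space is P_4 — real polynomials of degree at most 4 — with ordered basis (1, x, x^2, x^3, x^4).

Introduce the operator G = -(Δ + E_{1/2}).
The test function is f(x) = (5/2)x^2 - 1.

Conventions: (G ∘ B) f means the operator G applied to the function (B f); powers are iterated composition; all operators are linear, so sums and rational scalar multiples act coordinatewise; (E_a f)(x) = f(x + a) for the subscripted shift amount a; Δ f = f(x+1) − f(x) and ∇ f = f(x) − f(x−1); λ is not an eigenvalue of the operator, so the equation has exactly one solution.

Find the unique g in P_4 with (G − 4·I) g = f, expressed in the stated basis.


the image equals g(x) = -(1/2)x^2 + (3/10)x + 47/200

write g with unknown coordinates in the stated basis and equate coefficients in (G − 4·I) g = f
solving from the highest basis element down gives g = -(1/2)x^2 + (3/10)x + 47/200
check: G g = (1/2)x^2 + (6/5)x - 3/50
so G g − 4·g = (5/2)x^2 - 1 = f ✓


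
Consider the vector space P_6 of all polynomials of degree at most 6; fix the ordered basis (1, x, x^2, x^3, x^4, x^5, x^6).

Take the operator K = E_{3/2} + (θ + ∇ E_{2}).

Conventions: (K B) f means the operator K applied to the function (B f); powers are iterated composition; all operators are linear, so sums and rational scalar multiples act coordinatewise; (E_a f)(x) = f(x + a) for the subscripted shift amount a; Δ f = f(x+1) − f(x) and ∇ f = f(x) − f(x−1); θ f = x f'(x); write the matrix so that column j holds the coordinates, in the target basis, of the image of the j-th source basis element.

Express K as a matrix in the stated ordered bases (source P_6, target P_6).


image of 1: 1
image of x: 2x + 5/2
image of x^2: 3x^2 + 5x + 21/4
image of x^3: 4x^3 + (15/2)x^2 + (63/4)x + 83/8
image of x^4: 5x^4 + 10x^3 + (63/2)x^2 + (83/2)x + 321/16
image of x^5: 6x^5 + (25/2)x^4 + (105/2)x^3 + (415/4)x^2 + (1605/16)x + 1235/32
image of x^6: 7x^6 + 15x^5 + (315/4)x^4 + (415/2)x^3 + (4815/16)x^2 + (3705/16)x + 4761/64
each image's coordinates form column j of the matrix

the matrix is [[1, 5/2, 21/4, 83/8, 321/16, 1235/32, 4761/64]; [0, 2, 5, 63/4, 83/2, 1605/16, 3705/16]; [0, 0, 3, 15/2, 63/2, 415/4, 4815/16]; [0, 0, 0, 4, 10, 105/2, 415/2]; [0, 0, 0, 0, 5, 25/2, 315/4]; [0, 0, 0, 0, 0, 6, 15]; [0, 0, 0, 0, 0, 0, 7]] (rows listed top to bottom)


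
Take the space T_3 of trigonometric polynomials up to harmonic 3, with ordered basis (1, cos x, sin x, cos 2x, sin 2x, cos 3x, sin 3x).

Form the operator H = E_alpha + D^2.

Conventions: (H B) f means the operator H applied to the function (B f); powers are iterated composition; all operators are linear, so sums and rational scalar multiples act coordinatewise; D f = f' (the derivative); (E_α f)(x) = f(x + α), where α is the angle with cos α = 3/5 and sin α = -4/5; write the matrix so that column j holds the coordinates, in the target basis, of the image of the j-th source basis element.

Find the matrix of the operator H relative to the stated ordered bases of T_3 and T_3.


the matrix is [[1, 0, 0, 0, 0, 0, 0]; [0, -2/5, -4/5, 0, 0, 0, 0]; [0, 4/5, -2/5, 0, 0, 0, 0]; [0, 0, 0, -107/25, -24/25, 0, 0]; [0, 0, 0, 24/25, -107/25, 0, 0]; [0, 0, 0, 0, 0, -1242/125, -44/125]; [0, 0, 0, 0, 0, 44/125, -1242/125]] (rows listed top to bottom)

image of 1: 1
image of cos x: -(2/5)cos x + (4/5)sin x
image of sin x: -(4/5)cos x - (2/5)sin x
image of cos 2x: -(107/25)cos 2x + (24/25)sin 2x
image of sin 2x: -(24/25)cos 2x - (107/25)sin 2x
image of cos 3x: -(1242/125)cos 3x + (44/125)sin 3x
image of sin 3x: -(44/125)cos 3x - (1242/125)sin 3x
each image's coordinates form column j of the matrix


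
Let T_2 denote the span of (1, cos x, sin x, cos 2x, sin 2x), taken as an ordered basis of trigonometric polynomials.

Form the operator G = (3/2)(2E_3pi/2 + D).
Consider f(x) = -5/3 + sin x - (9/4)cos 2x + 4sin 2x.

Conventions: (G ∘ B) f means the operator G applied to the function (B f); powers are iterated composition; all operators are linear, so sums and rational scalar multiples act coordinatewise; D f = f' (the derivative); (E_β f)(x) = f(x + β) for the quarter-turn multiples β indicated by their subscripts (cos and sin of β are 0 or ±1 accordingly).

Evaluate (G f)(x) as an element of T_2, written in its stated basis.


the image equals g(x) = -5 - (3/2)cos x + (75/4)cos 2x - (21/4)sin 2x

E_3pi/2 f = -5/3 - cos x + (9/4)cos 2x - 4sin 2x
(2E_3pi/2) f = -10/3 - 2cos x + (9/2)cos 2x - 8sin 2x
D f = cos x + 8cos 2x + (9/2)sin 2x
(2E_3pi/2 + D) f = -10/3 - cos x + (25/2)cos 2x - (7/2)sin 2x
((3/2)(2E_3pi/2 + D)) f = -5 - (3/2)cos x + (75/4)cos 2x - (21/4)sin 2x


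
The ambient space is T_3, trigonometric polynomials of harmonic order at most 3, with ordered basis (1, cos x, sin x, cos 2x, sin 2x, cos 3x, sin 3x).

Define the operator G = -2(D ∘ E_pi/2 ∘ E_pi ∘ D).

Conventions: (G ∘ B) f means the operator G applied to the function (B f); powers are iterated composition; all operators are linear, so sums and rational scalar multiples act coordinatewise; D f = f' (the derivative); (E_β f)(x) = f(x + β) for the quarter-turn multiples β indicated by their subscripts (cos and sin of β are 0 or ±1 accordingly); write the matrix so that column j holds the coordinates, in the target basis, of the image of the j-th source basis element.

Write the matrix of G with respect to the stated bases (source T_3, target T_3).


the matrix is [[0, 0, 0, 0, 0, 0, 0]; [0, 0, -2, 0, 0, 0, 0]; [0, 2, 0, 0, 0, 0, 0]; [0, 0, 0, -8, 0, 0, 0]; [0, 0, 0, 0, -8, 0, 0]; [0, 0, 0, 0, 0, 0, 18]; [0, 0, 0, 0, 0, -18, 0]] (rows listed top to bottom)

image of 1: 0
image of cos x: 2sin x
image of sin x: -2cos x
image of cos 2x: -8cos 2x
image of sin 2x: -8sin 2x
image of cos 3x: -18sin 3x
image of sin 3x: 18cos 3x
each image's coordinates form column j of the matrix


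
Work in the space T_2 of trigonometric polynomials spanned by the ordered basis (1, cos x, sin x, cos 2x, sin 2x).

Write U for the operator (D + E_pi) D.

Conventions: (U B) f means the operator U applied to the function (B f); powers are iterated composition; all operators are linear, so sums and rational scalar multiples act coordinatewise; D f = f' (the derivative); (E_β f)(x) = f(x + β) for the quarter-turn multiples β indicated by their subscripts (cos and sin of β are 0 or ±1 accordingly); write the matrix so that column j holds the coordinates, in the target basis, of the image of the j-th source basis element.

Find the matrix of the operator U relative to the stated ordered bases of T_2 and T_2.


the matrix is [[0, 0, 0, 0, 0]; [0, -1, -1, 0, 0]; [0, 1, -1, 0, 0]; [0, 0, 0, -4, 2]; [0, 0, 0, -2, -4]] (rows listed top to bottom)

image of 1: 0
image of cos x: -cos x + sin x
image of sin x: -cos x - sin x
image of cos 2x: -4cos 2x - 2sin 2x
image of sin 2x: 2cos 2x - 4sin 2x
each image's coordinates form column j of the matrix


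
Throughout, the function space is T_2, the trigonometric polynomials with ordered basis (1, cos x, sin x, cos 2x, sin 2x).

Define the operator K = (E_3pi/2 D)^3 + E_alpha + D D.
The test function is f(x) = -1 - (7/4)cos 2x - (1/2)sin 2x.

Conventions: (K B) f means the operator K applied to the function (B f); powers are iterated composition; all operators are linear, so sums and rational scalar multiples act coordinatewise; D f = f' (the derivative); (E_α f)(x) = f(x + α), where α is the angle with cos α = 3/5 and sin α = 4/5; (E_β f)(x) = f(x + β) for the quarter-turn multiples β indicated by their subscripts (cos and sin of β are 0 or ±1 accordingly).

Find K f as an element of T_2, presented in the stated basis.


the image equals g(x) = -1 + (301/100)cos 2x + (891/50)sin 2x

D f = -cos 2x + (7/2)sin 2x
E_3pi/2 D f = cos 2x - (7/2)sin 2x
D (E_3pi/2 D) f = -7cos 2x - 2sin 2x
E_3pi/2 D (E_3pi/2 D) f = 7cos 2x + 2sin 2x
D (E_3pi/2 D) (E_3pi/2 D) f = 4cos 2x - 14sin 2x
E_3pi/2 D (E_3pi/2 D) (E_3pi/2 D) f = -4cos 2x + 14sin 2x
E_alpha f = -1 + (1/100)cos 2x + (91/50)sin 2x
D f = -cos 2x + (7/2)sin 2x
D D f = 7cos 2x + 2sin 2x
((E_3pi/2 D)^3 + E_alpha + D D) f = -1 + (301/100)cos 2x + (891/50)sin 2x


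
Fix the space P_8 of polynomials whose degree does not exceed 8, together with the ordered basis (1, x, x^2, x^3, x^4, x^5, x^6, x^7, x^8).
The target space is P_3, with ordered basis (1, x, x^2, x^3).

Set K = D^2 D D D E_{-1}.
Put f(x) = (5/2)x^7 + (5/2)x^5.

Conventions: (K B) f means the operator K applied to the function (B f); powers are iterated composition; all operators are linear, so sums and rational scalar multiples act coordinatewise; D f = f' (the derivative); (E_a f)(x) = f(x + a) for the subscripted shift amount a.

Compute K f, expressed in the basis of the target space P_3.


the image equals g(x) = 6300x^2 - 12600x + 6600

E_{-1} f = (5/2)x^7 - (35/2)x^6 + 55x^5 - 100x^4 + (225/2)x^3 - (155/2)x^2 + 30x - 5
D E_{-1} f = (35/2)x^6 - 105x^5 + 275x^4 - 400x^3 + (675/2)x^2 - 155x + 30
D (D E_{-1}) f = 105x^5 - 525x^4 + 1100x^3 - 1200x^2 + 675x - 155
D D (D E_{-1}) f = 525x^4 - 2100x^3 + 3300x^2 - 2400x + 675
D (D D) (D E_{-1}) f = 2100x^3 - 6300x^2 + 6600x - 2400
D D (D D) (D E_{-1}) f = 6300x^2 - 12600x + 6600


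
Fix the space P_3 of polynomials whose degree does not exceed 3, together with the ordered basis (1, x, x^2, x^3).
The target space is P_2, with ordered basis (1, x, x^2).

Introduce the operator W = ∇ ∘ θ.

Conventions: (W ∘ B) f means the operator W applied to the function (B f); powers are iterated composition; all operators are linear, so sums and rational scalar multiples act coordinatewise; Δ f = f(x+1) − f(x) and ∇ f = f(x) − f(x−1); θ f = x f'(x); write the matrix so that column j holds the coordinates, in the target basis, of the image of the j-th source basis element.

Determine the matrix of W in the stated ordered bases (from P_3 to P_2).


the matrix is [[0, 1, -2, 3]; [0, 0, 4, -9]; [0, 0, 0, 9]] (rows listed top to bottom)

image of 1: 0
image of x: 1
image of x^2: 4x - 2
image of x^3: 9x^2 - 9x + 3
each image's coordinates form column j of the matrix


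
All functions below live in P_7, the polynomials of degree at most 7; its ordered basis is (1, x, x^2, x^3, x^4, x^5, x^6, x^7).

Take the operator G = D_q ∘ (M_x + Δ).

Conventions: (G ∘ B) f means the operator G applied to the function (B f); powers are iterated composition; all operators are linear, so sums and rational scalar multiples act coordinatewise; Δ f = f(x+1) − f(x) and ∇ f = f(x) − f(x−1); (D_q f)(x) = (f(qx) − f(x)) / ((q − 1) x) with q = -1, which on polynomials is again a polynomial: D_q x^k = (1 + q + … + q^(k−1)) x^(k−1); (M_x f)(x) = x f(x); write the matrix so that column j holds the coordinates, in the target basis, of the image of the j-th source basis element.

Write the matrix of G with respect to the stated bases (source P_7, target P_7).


the matrix is [[1, 0, 2, 3, 4, 5, 6, 7]; [0, 0, 0, 0, 0, 0, 0, 0]; [0, 0, 1, 0, 4, 10, 20, 35]; [0, 0, 0, 0, 0, 0, 0, 0]; [0, 0, 0, 0, 1, 0, 6, 21]; [0, 0, 0, 0, 0, 0, 0, 0]; [0, 0, 0, 0, 0, 0, 1, 0]; [0, 0, 0, 0, 0, 0, 0, 0]] (rows listed top to bottom)

image of 1: 1
image of x: 0
image of x^2: x^2 + 2
image of x^3: 3
image of x^4: x^4 + 4x^2 + 4
image of x^5: 10x^2 + 5
image of x^6: x^6 + 6x^4 + 20x^2 + 6
image of x^7: 21x^4 + 35x^2 + 7
each image's coordinates form column j of the matrix


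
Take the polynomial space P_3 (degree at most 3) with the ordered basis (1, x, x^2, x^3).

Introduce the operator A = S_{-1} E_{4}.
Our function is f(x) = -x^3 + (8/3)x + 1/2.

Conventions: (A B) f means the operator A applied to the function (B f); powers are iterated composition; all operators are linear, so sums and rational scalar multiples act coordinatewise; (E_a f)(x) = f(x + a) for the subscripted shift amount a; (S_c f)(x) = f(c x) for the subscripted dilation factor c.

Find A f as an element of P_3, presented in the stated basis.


the image equals g(x) = x^3 - 12x^2 + (136/3)x - 317/6

E_{4} f = -x^3 - 12x^2 - (136/3)x - 317/6
S_{-1} E_{4} f = x^3 - 12x^2 + (136/3)x - 317/6


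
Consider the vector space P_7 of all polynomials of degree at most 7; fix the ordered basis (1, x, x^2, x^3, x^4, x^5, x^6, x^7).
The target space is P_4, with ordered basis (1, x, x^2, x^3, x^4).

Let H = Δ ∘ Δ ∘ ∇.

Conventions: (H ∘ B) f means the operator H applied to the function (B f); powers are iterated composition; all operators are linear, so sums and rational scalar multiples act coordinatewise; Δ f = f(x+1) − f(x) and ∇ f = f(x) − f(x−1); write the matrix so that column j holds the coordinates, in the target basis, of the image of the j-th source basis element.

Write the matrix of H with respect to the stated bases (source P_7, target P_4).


the matrix is [[0, 0, 0, 6, 12, 30, 60, 126]; [0, 0, 0, 0, 24, 60, 180, 420]; [0, 0, 0, 0, 0, 60, 180, 630]; [0, 0, 0, 0, 0, 0, 120, 420]; [0, 0, 0, 0, 0, 0, 0, 210]] (rows listed top to bottom)

image of 1: 0
image of x: 0
image of x^2: 0
image of x^3: 6
image of x^4: 24x + 12
image of x^5: 60x^2 + 60x + 30
image of x^6: 120x^3 + 180x^2 + 180x + 60
image of x^7: 210x^4 + 420x^3 + 630x^2 + 420x + 126
each image's coordinates form column j of the matrix


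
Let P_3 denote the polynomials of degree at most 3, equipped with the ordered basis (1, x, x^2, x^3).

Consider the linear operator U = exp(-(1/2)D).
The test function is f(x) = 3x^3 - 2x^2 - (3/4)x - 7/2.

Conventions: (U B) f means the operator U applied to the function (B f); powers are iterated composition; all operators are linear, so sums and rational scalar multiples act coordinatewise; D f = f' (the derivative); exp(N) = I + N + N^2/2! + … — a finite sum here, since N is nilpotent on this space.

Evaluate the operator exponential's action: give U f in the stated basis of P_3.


the image equals g(x) = 3x^3 - (13/2)x^2 + (7/2)x - 4

order-1 term: -(9/2)x^2 + 2x + 3/8
order-2 term: (9/4)x - 1/2
order-3 term: -3/8
the series for exp(-(1/2)D) f terminates at order 3
exp(-(1/2)D) f = 3x^3 - (13/2)x^2 + (7/2)x - 4


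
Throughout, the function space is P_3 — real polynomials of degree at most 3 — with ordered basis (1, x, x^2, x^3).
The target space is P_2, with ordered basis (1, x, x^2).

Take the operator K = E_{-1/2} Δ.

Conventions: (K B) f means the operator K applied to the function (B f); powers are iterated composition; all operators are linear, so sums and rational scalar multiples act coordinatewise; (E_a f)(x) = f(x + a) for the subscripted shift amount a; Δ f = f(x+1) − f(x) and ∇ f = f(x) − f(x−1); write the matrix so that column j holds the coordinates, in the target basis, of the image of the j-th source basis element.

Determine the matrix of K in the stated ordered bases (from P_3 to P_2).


the matrix is [[0, 1, 0, 1/4]; [0, 0, 2, 0]; [0, 0, 0, 3]] (rows listed top to bottom)

image of 1: 0
image of x: 1
image of x^2: 2x
image of x^3: 3x^2 + 1/4
each image's coordinates form column j of the matrix


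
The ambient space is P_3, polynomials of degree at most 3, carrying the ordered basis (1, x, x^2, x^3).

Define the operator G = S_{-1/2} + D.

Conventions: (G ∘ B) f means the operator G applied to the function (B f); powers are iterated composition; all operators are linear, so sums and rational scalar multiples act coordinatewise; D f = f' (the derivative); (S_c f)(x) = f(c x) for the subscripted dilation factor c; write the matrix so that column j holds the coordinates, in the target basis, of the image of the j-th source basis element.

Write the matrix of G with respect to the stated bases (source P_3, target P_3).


image of 1: 1
image of x: -(1/2)x + 1
image of x^2: (1/4)x^2 + 2x
image of x^3: -(1/8)x^3 + 3x^2
each image's coordinates form column j of the matrix

the matrix is [[1, 1, 0, 0]; [0, -1/2, 2, 0]; [0, 0, 1/4, 3]; [0, 0, 0, -1/8]] (rows listed top to bottom)


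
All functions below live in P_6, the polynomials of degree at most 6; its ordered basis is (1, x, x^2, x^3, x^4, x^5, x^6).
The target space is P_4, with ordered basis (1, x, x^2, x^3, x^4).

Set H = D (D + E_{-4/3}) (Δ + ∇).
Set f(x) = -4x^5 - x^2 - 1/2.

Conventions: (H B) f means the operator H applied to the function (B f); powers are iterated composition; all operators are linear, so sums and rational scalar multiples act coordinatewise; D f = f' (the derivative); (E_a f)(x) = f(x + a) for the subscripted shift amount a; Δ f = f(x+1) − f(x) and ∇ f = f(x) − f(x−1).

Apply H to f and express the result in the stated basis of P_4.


Δ f = -20x^4 - 40x^3 - 40x^2 - 22x - 5
∇ f = -20x^4 + 40x^3 - 40x^2 + 18x - 3
(Δ + ∇) f = -40x^4 - 80x^2 - 4x - 8
D (Δ + ∇) f = -160x^3 - 160x - 4
E_{-4/3} (Δ + ∇) f = -40x^4 + (640/3)x^3 - (1520/3)x^2 + (15892/27)x - 21976/81
(D + E_{-4/3}) (Δ + ∇) f = -40x^4 + (160/3)x^3 - (1520/3)x^2 + (11572/27)x - 22300/81
D (D + E_{-4/3}) (Δ + ∇) f = -160x^3 + 160x^2 - (3040/3)x + 11572/27

the result is g(x) = -160x^3 + 160x^2 - (3040/3)x + 11572/27


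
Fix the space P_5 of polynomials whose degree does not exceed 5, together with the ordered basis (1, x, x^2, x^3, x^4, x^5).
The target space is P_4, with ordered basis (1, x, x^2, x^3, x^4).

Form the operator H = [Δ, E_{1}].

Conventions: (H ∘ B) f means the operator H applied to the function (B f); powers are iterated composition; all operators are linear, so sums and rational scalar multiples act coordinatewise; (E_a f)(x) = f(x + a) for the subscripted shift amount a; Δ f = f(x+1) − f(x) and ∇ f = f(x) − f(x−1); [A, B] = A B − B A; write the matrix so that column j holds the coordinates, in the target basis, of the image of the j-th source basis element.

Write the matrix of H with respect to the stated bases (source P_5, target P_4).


image of 1: 0
image of x: 0
image of x^2: 0
image of x^3: 0
image of x^4: 0
image of x^5: 0
each image's coordinates form column j of the matrix

the matrix is [[0, 0, 0, 0, 0, 0]; [0, 0, 0, 0, 0, 0]; [0, 0, 0, 0, 0, 0]; [0, 0, 0, 0, 0, 0]; [0, 0, 0, 0, 0, 0]] (rows listed top to bottom)


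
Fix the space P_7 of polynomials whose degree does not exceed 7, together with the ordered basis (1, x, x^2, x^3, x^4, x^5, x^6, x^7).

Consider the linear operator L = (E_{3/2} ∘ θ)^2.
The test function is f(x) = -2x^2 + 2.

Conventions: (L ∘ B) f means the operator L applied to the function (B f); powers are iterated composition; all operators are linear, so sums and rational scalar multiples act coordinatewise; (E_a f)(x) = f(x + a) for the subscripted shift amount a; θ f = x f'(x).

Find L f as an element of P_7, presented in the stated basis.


θ f = -4x^2
E_{3/2} θ f = -4x^2 - 12x - 9
θ (E_{3/2} ∘ θ) f = -8x^2 - 12x
E_{3/2} θ (E_{3/2} ∘ θ) f = -8x^2 - 36x - 36

the result is g(x) = -8x^2 - 36x - 36


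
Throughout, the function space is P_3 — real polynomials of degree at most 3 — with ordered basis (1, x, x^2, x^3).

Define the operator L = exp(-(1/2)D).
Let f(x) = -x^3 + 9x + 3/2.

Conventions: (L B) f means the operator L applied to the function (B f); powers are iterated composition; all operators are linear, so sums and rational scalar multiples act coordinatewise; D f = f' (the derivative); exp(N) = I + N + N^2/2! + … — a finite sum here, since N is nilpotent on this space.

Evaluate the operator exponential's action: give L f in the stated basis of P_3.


order-1 term: (3/2)x^2 - 9/2
order-2 term: -(3/4)x
order-3 term: 1/8
the series for exp(-(1/2)D) f terminates at order 3
exp(-(1/2)D) f = -x^3 + (3/2)x^2 + (33/4)x - 23/8

the result is g(x) = -x^3 + (3/2)x^2 + (33/4)x - 23/8


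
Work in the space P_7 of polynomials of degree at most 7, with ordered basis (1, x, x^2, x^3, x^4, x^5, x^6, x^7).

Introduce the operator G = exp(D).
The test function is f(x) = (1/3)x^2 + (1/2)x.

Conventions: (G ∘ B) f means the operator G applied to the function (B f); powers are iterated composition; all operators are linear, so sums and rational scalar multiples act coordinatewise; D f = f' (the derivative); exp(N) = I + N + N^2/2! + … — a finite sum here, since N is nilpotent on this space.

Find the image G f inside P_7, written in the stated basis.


order-1 term: (2/3)x + 1/2
order-2 term: 1/3
the series for exp(D) f terminates at order 2
exp(D) f = (1/3)x^2 + (7/6)x + 5/6

the image equals g(x) = (1/3)x^2 + (7/6)x + 5/6


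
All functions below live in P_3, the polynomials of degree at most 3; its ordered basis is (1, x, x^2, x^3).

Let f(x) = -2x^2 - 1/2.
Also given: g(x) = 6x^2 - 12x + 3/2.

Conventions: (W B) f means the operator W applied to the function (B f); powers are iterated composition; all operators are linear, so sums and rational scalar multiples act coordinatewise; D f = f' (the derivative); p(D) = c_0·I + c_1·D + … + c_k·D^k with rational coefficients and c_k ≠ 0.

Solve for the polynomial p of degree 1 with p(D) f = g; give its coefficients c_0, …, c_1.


D^0 f = -2x^2 - 1/2
D^1 f = -4x
matching coefficients of g against c_0 f + c_1 Df + … from the top degree down determines the c_i
solution: c_0 = -3, c_1 = 3

p(D) = -3·I + 3·D, i.e. c_0 = -3, c_1 = 3


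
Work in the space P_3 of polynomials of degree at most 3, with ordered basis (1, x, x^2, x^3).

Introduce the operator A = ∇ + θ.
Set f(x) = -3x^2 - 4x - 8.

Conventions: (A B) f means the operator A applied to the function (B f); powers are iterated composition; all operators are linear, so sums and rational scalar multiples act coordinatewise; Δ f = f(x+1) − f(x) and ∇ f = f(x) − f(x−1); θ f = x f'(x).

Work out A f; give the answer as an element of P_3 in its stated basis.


the result is g(x) = -6x^2 - 10x - 1

∇ f = -6x - 1
θ f = -6x^2 - 4x
(∇ + θ) f = -6x^2 - 10x - 1


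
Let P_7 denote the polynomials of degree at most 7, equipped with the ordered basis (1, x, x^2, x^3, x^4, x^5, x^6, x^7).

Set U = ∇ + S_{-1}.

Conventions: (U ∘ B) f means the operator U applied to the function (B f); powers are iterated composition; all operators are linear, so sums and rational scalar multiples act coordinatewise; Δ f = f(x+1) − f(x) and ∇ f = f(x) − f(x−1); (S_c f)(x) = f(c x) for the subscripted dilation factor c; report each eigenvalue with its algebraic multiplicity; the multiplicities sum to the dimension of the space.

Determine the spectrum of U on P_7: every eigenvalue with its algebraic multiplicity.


image of 1: 1
image of x: -x + 1
image of x^2: x^2 + 2x - 1
image of x^3: -x^3 + 3x^2 - 3x + 1
image of x^4: x^4 + 4x^3 - 6x^2 + 4x - 1
image of x^5: -x^5 + 5x^4 - 10x^3 + 10x^2 - 5x + 1
image of x^6: x^6 + 6x^5 - 15x^4 + 20x^3 - 15x^2 + 6x - 1
image of x^7: -x^7 + 7x^6 - 21x^5 + 35x^4 - 35x^3 + 21x^2 - 7x + 1
the matrix is upper triangular; its diagonal is (1, -1, 1, -1, 1, -1, 1, -1)
for a triangular matrix the eigenvalues are the diagonal entries, with algebraic multiplicity their repetition count

λ = -1 (multiplicity 4), λ = 1 (multiplicity 4)


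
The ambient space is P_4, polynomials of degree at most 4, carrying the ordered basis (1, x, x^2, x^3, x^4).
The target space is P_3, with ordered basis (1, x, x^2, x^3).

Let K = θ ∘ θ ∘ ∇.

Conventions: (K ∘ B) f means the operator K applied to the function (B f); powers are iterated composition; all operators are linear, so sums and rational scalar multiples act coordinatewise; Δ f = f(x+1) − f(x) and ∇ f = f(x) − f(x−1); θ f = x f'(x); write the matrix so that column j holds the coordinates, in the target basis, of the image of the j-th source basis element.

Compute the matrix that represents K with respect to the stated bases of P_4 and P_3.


image of 1: 0
image of x: 0
image of x^2: 2x
image of x^3: 12x^2 - 3x
image of x^4: 36x^3 - 24x^2 + 4x
each image's coordinates form column j of the matrix

the matrix is [[0, 0, 0, 0, 0]; [0, 0, 2, -3, 4]; [0, 0, 0, 12, -24]; [0, 0, 0, 0, 36]] (rows listed top to bottom)


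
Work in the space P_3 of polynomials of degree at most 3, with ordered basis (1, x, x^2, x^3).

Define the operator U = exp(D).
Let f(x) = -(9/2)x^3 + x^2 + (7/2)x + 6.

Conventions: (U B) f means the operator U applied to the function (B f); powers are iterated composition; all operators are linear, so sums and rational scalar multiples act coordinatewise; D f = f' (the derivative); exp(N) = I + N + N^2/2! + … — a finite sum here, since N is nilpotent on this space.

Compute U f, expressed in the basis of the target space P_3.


the result is g(x) = -(9/2)x^3 - (25/2)x^2 - 8x + 6

order-1 term: -(27/2)x^2 + 2x + 7/2
order-2 term: -(27/2)x + 1
order-3 term: -9/2
the series for exp(D) f terminates at order 3
exp(D) f = -(9/2)x^3 - (25/2)x^2 - 8x + 6
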